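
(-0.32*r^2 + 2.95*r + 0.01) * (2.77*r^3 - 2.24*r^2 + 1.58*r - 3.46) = -0.8864*r^5 + 8.8883*r^4 - 7.0859*r^3 + 5.7458*r^2 - 10.1912*r - 0.0346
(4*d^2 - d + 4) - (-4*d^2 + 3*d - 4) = 8*d^2 - 4*d + 8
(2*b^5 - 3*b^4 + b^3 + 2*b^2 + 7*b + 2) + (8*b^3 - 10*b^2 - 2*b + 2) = 2*b^5 - 3*b^4 + 9*b^3 - 8*b^2 + 5*b + 4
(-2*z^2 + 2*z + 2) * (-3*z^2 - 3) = 6*z^4 - 6*z^3 - 6*z - 6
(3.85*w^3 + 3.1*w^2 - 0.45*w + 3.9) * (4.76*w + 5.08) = 18.326*w^4 + 34.314*w^3 + 13.606*w^2 + 16.278*w + 19.812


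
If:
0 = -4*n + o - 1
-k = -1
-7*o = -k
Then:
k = 1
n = -3/14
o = 1/7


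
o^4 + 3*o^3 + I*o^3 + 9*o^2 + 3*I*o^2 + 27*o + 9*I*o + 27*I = (o + 3)*(o - 3*I)*(o + I)*(o + 3*I)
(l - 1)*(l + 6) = l^2 + 5*l - 6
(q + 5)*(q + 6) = q^2 + 11*q + 30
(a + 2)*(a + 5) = a^2 + 7*a + 10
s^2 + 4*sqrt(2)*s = s*(s + 4*sqrt(2))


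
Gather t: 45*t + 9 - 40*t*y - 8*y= t*(45 - 40*y) - 8*y + 9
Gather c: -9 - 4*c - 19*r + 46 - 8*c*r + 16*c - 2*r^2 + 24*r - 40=c*(12 - 8*r) - 2*r^2 + 5*r - 3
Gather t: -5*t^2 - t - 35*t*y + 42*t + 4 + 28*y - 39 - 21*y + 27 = -5*t^2 + t*(41 - 35*y) + 7*y - 8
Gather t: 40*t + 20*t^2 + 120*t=20*t^2 + 160*t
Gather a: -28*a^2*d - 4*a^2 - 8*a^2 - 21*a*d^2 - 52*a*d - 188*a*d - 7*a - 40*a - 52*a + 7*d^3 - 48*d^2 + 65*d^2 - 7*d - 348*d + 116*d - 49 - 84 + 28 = a^2*(-28*d - 12) + a*(-21*d^2 - 240*d - 99) + 7*d^3 + 17*d^2 - 239*d - 105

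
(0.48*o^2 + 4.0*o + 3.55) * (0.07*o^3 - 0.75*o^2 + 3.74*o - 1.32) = 0.0336*o^5 - 0.08*o^4 - 0.9563*o^3 + 11.6639*o^2 + 7.997*o - 4.686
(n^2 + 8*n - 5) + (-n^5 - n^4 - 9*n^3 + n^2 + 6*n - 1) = -n^5 - n^4 - 9*n^3 + 2*n^2 + 14*n - 6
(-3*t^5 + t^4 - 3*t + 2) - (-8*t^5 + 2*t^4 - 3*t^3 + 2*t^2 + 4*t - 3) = 5*t^5 - t^4 + 3*t^3 - 2*t^2 - 7*t + 5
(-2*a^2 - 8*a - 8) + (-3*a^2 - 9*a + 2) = -5*a^2 - 17*a - 6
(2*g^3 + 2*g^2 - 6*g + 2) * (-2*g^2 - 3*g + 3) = -4*g^5 - 10*g^4 + 12*g^3 + 20*g^2 - 24*g + 6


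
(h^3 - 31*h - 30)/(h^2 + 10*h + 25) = (h^2 - 5*h - 6)/(h + 5)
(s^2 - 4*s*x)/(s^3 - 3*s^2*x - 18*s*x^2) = (-s + 4*x)/(-s^2 + 3*s*x + 18*x^2)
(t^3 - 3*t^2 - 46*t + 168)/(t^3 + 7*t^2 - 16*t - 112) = (t - 6)/(t + 4)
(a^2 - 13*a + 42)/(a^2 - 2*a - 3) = (-a^2 + 13*a - 42)/(-a^2 + 2*a + 3)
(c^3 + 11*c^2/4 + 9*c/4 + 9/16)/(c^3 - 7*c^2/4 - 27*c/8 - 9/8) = (c + 3/2)/(c - 3)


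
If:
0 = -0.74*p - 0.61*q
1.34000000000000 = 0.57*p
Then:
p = 2.35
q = -2.85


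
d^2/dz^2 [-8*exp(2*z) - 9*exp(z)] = (-32*exp(z) - 9)*exp(z)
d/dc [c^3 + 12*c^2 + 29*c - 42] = 3*c^2 + 24*c + 29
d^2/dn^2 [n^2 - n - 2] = 2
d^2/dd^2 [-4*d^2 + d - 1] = -8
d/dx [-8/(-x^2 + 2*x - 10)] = 16*(1 - x)/(x^2 - 2*x + 10)^2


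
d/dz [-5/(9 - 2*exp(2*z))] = -20*exp(2*z)/(2*exp(2*z) - 9)^2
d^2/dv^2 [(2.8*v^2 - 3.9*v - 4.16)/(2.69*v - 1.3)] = -78.016952/(19.465109*v^3 - 28.22079*v^2 + 13.6383*v - 2.197)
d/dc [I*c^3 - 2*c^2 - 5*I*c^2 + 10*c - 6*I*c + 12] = 3*I*c^2 - 4*c - 10*I*c + 10 - 6*I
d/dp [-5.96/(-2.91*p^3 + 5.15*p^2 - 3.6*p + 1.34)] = (-52.0308*p^2 + 61.388*p - 21.456)/(2.91*p^3 - 5.15*p^2 + 3.6*p - 1.34)^2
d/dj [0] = 0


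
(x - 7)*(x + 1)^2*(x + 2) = x^4 - 3*x^3 - 23*x^2 - 33*x - 14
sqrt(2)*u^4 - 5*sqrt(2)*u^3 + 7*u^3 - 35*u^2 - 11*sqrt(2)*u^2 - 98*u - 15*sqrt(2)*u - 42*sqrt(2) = (u - 7)*(u + 2)*(u + 3*sqrt(2))*(sqrt(2)*u + 1)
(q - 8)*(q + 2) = q^2 - 6*q - 16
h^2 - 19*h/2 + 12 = (h - 8)*(h - 3/2)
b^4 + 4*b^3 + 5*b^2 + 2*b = b*(b + 1)^2*(b + 2)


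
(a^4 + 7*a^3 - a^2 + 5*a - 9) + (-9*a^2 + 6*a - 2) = a^4 + 7*a^3 - 10*a^2 + 11*a - 11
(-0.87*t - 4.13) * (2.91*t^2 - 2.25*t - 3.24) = -2.5317*t^3 - 10.0608*t^2 + 12.1113*t + 13.3812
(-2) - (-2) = 0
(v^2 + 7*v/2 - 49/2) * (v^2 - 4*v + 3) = v^4 - v^3/2 - 71*v^2/2 + 217*v/2 - 147/2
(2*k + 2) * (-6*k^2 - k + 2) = -12*k^3 - 14*k^2 + 2*k + 4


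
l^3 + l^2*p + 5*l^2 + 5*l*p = l*(l + 5)*(l + p)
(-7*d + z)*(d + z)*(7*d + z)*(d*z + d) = -49*d^4*z - 49*d^4 - 49*d^3*z^2 - 49*d^3*z + d^2*z^3 + d^2*z^2 + d*z^4 + d*z^3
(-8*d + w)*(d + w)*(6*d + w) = -48*d^3 - 50*d^2*w - d*w^2 + w^3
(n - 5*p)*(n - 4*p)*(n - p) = n^3 - 10*n^2*p + 29*n*p^2 - 20*p^3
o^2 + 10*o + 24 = (o + 4)*(o + 6)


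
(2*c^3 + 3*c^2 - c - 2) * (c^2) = 2*c^5 + 3*c^4 - c^3 - 2*c^2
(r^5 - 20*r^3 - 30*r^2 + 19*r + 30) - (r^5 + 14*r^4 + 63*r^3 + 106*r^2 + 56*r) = -14*r^4 - 83*r^3 - 136*r^2 - 37*r + 30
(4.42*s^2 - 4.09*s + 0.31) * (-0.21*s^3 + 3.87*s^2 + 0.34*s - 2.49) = -0.9282*s^5 + 17.9643*s^4 - 14.3906*s^3 - 11.1967*s^2 + 10.2895*s - 0.7719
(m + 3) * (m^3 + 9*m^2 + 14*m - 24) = m^4 + 12*m^3 + 41*m^2 + 18*m - 72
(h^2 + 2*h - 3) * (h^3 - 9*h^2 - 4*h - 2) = h^5 - 7*h^4 - 25*h^3 + 17*h^2 + 8*h + 6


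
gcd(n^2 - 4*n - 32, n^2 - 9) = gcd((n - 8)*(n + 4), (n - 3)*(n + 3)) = 1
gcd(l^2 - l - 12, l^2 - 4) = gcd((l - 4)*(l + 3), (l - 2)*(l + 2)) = 1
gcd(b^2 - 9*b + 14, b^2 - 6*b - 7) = b - 7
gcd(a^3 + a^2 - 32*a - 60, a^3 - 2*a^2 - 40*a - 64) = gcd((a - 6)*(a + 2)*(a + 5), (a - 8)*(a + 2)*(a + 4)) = a + 2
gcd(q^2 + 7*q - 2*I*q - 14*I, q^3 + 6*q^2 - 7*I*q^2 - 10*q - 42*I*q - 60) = q - 2*I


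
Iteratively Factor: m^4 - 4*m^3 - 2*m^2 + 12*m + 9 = (m + 1)*(m^3 - 5*m^2 + 3*m + 9) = (m - 3)*(m + 1)*(m^2 - 2*m - 3) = (m - 3)*(m + 1)^2*(m - 3)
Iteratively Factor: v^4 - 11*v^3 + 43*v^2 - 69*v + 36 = (v - 4)*(v^3 - 7*v^2 + 15*v - 9) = (v - 4)*(v - 3)*(v^2 - 4*v + 3) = (v - 4)*(v - 3)^2*(v - 1)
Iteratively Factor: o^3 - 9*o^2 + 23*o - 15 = (o - 3)*(o^2 - 6*o + 5) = (o - 3)*(o - 1)*(o - 5)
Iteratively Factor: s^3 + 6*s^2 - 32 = (s - 2)*(s^2 + 8*s + 16) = (s - 2)*(s + 4)*(s + 4)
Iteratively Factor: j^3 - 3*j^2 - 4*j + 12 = (j + 2)*(j^2 - 5*j + 6) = (j - 3)*(j + 2)*(j - 2)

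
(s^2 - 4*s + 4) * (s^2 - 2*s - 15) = s^4 - 6*s^3 - 3*s^2 + 52*s - 60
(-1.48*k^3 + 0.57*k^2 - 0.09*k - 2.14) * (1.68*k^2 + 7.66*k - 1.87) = -2.4864*k^5 - 10.3792*k^4 + 6.9826*k^3 - 5.3505*k^2 - 16.2241*k + 4.0018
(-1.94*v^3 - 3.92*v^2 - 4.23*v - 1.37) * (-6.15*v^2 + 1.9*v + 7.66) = 11.931*v^5 + 20.422*v^4 + 3.70610000000001*v^3 - 29.6387*v^2 - 35.0048*v - 10.4942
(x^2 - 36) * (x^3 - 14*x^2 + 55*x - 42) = x^5 - 14*x^4 + 19*x^3 + 462*x^2 - 1980*x + 1512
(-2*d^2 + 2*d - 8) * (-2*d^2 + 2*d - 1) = 4*d^4 - 8*d^3 + 22*d^2 - 18*d + 8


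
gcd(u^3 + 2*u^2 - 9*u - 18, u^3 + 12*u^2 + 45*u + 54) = u + 3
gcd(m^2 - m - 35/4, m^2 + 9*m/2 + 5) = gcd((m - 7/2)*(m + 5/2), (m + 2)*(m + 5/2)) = m + 5/2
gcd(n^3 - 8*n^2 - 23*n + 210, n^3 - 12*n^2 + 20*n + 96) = n - 6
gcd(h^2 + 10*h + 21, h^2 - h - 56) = h + 7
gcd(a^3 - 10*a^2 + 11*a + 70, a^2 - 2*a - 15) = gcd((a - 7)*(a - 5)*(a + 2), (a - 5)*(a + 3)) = a - 5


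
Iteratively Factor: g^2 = (g)*(g)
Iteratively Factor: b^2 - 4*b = (b)*(b - 4)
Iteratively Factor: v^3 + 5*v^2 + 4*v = (v)*(v^2 + 5*v + 4) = v*(v + 1)*(v + 4)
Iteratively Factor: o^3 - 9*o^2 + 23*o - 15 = (o - 3)*(o^2 - 6*o + 5) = (o - 5)*(o - 3)*(o - 1)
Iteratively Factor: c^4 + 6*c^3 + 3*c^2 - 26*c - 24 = (c + 1)*(c^3 + 5*c^2 - 2*c - 24) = (c - 2)*(c + 1)*(c^2 + 7*c + 12) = (c - 2)*(c + 1)*(c + 4)*(c + 3)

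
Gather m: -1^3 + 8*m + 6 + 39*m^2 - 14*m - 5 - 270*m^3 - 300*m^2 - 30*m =-270*m^3 - 261*m^2 - 36*m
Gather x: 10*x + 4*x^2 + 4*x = 4*x^2 + 14*x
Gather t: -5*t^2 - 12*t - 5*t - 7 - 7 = -5*t^2 - 17*t - 14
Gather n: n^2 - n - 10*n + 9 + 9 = n^2 - 11*n + 18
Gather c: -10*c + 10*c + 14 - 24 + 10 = 0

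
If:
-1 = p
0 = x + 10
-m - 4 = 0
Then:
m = -4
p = -1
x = -10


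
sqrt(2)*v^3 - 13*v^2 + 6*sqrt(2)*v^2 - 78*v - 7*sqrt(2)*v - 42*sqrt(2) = (v + 6)*(v - 7*sqrt(2))*(sqrt(2)*v + 1)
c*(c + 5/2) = c^2 + 5*c/2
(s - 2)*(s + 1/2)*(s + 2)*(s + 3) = s^4 + 7*s^3/2 - 5*s^2/2 - 14*s - 6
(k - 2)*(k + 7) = k^2 + 5*k - 14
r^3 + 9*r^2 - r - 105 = (r - 3)*(r + 5)*(r + 7)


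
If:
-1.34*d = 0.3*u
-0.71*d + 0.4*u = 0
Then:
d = 0.00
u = 0.00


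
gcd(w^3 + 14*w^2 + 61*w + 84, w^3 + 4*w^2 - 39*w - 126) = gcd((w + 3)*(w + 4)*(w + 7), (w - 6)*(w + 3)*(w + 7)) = w^2 + 10*w + 21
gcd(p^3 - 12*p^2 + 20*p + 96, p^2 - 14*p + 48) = p^2 - 14*p + 48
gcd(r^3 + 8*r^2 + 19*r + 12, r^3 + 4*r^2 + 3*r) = r^2 + 4*r + 3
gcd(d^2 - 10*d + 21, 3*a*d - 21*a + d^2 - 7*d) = d - 7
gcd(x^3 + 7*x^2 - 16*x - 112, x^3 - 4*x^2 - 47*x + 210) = x + 7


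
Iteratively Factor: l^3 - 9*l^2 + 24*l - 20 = (l - 5)*(l^2 - 4*l + 4) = (l - 5)*(l - 2)*(l - 2)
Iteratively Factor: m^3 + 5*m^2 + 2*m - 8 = (m + 4)*(m^2 + m - 2) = (m - 1)*(m + 4)*(m + 2)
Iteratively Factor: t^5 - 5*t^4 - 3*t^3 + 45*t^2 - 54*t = (t - 3)*(t^4 - 2*t^3 - 9*t^2 + 18*t) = (t - 3)^2*(t^3 + t^2 - 6*t) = (t - 3)^2*(t - 2)*(t^2 + 3*t) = t*(t - 3)^2*(t - 2)*(t + 3)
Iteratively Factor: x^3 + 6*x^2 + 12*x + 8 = (x + 2)*(x^2 + 4*x + 4) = (x + 2)^2*(x + 2)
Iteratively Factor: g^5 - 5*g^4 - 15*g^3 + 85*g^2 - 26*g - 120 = (g - 3)*(g^4 - 2*g^3 - 21*g^2 + 22*g + 40) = (g - 3)*(g - 2)*(g^3 - 21*g - 20) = (g - 3)*(g - 2)*(g + 1)*(g^2 - g - 20) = (g - 5)*(g - 3)*(g - 2)*(g + 1)*(g + 4)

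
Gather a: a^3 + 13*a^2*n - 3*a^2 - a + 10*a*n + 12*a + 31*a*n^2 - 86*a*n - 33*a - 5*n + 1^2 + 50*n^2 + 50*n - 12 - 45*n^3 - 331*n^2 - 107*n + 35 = a^3 + a^2*(13*n - 3) + a*(31*n^2 - 76*n - 22) - 45*n^3 - 281*n^2 - 62*n + 24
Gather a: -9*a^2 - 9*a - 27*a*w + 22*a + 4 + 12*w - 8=-9*a^2 + a*(13 - 27*w) + 12*w - 4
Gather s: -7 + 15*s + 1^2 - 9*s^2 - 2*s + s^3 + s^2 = s^3 - 8*s^2 + 13*s - 6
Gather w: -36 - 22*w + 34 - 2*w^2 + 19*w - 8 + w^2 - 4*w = -w^2 - 7*w - 10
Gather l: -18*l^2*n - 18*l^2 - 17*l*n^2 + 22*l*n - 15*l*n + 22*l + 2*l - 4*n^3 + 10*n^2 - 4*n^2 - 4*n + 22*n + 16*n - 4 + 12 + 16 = l^2*(-18*n - 18) + l*(-17*n^2 + 7*n + 24) - 4*n^3 + 6*n^2 + 34*n + 24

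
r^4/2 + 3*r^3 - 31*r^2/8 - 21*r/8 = r*(r/2 + 1/4)*(r - 3/2)*(r + 7)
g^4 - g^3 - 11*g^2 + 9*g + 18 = (g - 3)*(g - 2)*(g + 1)*(g + 3)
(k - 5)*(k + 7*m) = k^2 + 7*k*m - 5*k - 35*m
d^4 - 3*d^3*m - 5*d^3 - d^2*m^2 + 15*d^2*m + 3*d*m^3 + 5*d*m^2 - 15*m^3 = (d - 5)*(d - 3*m)*(d - m)*(d + m)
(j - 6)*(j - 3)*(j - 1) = j^3 - 10*j^2 + 27*j - 18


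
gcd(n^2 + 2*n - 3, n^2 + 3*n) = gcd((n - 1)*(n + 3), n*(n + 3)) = n + 3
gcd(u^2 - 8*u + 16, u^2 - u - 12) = u - 4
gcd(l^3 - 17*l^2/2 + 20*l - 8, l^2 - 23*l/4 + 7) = l - 4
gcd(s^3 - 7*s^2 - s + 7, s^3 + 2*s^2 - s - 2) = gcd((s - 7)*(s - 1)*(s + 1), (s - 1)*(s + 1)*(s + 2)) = s^2 - 1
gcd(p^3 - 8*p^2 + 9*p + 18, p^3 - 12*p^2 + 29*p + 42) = p^2 - 5*p - 6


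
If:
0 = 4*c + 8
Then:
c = -2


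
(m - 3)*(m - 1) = m^2 - 4*m + 3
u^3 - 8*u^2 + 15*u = u*(u - 5)*(u - 3)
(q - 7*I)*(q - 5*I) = q^2 - 12*I*q - 35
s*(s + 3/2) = s^2 + 3*s/2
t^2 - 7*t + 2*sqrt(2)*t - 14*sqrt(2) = (t - 7)*(t + 2*sqrt(2))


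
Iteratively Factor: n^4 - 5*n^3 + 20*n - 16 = (n - 2)*(n^3 - 3*n^2 - 6*n + 8) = (n - 2)*(n + 2)*(n^2 - 5*n + 4) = (n - 4)*(n - 2)*(n + 2)*(n - 1)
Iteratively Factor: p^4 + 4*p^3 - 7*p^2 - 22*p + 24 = (p - 1)*(p^3 + 5*p^2 - 2*p - 24) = (p - 1)*(p + 4)*(p^2 + p - 6) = (p - 1)*(p + 3)*(p + 4)*(p - 2)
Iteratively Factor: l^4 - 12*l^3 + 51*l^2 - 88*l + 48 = (l - 4)*(l^3 - 8*l^2 + 19*l - 12) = (l - 4)^2*(l^2 - 4*l + 3) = (l - 4)^2*(l - 3)*(l - 1)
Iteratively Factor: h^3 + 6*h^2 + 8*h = (h + 4)*(h^2 + 2*h) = (h + 2)*(h + 4)*(h)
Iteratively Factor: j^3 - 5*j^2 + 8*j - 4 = (j - 2)*(j^2 - 3*j + 2) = (j - 2)^2*(j - 1)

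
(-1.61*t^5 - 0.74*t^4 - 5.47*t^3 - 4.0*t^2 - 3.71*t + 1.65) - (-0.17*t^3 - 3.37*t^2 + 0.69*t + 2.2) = -1.61*t^5 - 0.74*t^4 - 5.3*t^3 - 0.63*t^2 - 4.4*t - 0.55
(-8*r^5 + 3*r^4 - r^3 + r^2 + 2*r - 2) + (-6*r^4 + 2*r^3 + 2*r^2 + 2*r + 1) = -8*r^5 - 3*r^4 + r^3 + 3*r^2 + 4*r - 1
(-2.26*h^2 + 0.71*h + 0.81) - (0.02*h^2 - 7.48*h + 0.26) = -2.28*h^2 + 8.19*h + 0.55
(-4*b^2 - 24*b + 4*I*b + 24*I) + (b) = -4*b^2 - 23*b + 4*I*b + 24*I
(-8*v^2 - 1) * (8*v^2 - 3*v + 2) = -64*v^4 + 24*v^3 - 24*v^2 + 3*v - 2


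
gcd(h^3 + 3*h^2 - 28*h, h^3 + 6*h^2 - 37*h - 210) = h + 7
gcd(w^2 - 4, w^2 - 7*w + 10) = w - 2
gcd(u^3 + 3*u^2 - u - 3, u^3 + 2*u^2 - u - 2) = u^2 - 1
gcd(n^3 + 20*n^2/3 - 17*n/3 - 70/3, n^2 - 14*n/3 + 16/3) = n - 2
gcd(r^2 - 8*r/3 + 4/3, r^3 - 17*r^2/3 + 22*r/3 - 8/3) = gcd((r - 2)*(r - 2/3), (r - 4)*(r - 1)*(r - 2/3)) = r - 2/3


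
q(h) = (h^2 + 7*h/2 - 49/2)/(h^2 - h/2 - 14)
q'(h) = (1/2 - 2*h)*(h^2 + 7*h/2 - 49/2)/(h^2 - h/2 - 14)^2 + (2*h + 7/2)/(h^2 - h/2 - 14)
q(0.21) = 1.69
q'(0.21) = -0.29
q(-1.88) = 2.89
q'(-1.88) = -1.27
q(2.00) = 1.23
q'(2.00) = -0.29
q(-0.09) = 1.78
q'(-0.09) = -0.32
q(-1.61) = 2.60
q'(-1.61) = -0.94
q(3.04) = 0.74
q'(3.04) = -0.87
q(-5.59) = -0.64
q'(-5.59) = -0.76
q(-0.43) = 1.90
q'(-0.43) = -0.38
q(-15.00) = 0.68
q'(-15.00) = -0.03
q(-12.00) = 0.57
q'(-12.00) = -0.05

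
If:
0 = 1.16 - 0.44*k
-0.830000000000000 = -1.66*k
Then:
No Solution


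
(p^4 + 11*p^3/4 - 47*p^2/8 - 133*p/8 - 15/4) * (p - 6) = p^5 - 13*p^4/4 - 179*p^3/8 + 149*p^2/8 + 96*p + 45/2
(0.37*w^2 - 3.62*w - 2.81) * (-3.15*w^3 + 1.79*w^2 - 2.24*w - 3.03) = -1.1655*w^5 + 12.0653*w^4 + 1.5429*w^3 + 1.9578*w^2 + 17.263*w + 8.5143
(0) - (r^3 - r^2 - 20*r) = -r^3 + r^2 + 20*r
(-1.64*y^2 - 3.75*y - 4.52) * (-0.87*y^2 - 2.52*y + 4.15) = 1.4268*y^4 + 7.3953*y^3 + 6.5764*y^2 - 4.1721*y - 18.758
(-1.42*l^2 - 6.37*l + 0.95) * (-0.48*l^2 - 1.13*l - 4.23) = 0.6816*l^4 + 4.6622*l^3 + 12.7487*l^2 + 25.8716*l - 4.0185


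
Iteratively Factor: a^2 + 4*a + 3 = (a + 1)*(a + 3)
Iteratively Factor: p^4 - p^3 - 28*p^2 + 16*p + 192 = (p - 4)*(p^3 + 3*p^2 - 16*p - 48) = (p - 4)*(p + 3)*(p^2 - 16) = (p - 4)*(p + 3)*(p + 4)*(p - 4)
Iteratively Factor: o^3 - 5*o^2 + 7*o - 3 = (o - 1)*(o^2 - 4*o + 3) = (o - 1)^2*(o - 3)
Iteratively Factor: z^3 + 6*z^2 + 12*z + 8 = (z + 2)*(z^2 + 4*z + 4) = (z + 2)^2*(z + 2)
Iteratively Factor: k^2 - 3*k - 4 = (k + 1)*(k - 4)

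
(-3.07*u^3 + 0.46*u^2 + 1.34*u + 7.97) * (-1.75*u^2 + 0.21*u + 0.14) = 5.3725*u^5 - 1.4497*u^4 - 2.6782*u^3 - 13.6017*u^2 + 1.8613*u + 1.1158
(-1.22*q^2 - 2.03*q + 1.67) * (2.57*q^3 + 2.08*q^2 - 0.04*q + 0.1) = -3.1354*q^5 - 7.7547*q^4 + 0.1183*q^3 + 3.4328*q^2 - 0.2698*q + 0.167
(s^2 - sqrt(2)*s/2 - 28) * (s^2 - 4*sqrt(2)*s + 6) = s^4 - 9*sqrt(2)*s^3/2 - 18*s^2 + 109*sqrt(2)*s - 168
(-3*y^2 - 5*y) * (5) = -15*y^2 - 25*y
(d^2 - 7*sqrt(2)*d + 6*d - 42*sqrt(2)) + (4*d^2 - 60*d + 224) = 5*d^2 - 54*d - 7*sqrt(2)*d - 42*sqrt(2) + 224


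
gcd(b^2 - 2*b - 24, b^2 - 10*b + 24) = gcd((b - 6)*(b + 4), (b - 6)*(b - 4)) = b - 6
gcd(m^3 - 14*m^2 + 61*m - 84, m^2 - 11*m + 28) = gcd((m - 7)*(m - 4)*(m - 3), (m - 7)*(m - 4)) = m^2 - 11*m + 28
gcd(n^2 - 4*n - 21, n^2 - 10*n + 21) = n - 7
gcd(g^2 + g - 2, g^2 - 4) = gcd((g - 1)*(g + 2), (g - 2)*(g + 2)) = g + 2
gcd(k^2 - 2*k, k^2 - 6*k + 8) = k - 2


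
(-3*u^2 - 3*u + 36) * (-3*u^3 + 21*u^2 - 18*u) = 9*u^5 - 54*u^4 - 117*u^3 + 810*u^2 - 648*u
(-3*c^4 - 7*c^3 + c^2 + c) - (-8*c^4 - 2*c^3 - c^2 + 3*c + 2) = 5*c^4 - 5*c^3 + 2*c^2 - 2*c - 2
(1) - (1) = 0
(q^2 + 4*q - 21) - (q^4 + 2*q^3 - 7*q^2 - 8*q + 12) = -q^4 - 2*q^3 + 8*q^2 + 12*q - 33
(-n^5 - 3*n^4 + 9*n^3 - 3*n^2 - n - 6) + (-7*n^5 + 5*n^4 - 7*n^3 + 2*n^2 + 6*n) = -8*n^5 + 2*n^4 + 2*n^3 - n^2 + 5*n - 6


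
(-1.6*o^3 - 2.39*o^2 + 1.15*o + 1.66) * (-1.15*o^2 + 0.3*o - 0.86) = 1.84*o^5 + 2.2685*o^4 - 0.6635*o^3 + 0.491400000000001*o^2 - 0.491*o - 1.4276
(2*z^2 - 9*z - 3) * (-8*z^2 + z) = -16*z^4 + 74*z^3 + 15*z^2 - 3*z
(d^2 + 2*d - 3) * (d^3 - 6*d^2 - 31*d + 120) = d^5 - 4*d^4 - 46*d^3 + 76*d^2 + 333*d - 360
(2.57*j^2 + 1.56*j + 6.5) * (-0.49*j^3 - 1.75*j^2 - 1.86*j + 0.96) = -1.2593*j^5 - 5.2619*j^4 - 10.6952*j^3 - 11.8094*j^2 - 10.5924*j + 6.24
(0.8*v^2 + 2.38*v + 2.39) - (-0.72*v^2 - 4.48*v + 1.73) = 1.52*v^2 + 6.86*v + 0.66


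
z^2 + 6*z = z*(z + 6)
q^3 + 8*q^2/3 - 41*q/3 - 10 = (q - 3)*(q + 2/3)*(q + 5)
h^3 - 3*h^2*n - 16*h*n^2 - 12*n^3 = (h - 6*n)*(h + n)*(h + 2*n)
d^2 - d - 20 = (d - 5)*(d + 4)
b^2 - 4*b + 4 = (b - 2)^2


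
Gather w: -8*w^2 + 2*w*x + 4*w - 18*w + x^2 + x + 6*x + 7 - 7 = -8*w^2 + w*(2*x - 14) + x^2 + 7*x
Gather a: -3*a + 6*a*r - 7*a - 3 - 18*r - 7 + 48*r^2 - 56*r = a*(6*r - 10) + 48*r^2 - 74*r - 10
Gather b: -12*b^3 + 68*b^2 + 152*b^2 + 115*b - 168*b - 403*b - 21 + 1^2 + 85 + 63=-12*b^3 + 220*b^2 - 456*b + 128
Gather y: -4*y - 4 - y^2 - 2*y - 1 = -y^2 - 6*y - 5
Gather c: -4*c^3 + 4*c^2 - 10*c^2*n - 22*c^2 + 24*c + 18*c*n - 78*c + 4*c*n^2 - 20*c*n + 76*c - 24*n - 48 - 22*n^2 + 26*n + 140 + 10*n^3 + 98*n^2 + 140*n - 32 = -4*c^3 + c^2*(-10*n - 18) + c*(4*n^2 - 2*n + 22) + 10*n^3 + 76*n^2 + 142*n + 60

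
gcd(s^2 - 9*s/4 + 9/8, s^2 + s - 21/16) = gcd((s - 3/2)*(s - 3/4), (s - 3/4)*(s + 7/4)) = s - 3/4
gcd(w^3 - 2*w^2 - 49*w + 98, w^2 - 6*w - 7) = w - 7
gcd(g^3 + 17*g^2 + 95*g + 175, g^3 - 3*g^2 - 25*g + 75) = g + 5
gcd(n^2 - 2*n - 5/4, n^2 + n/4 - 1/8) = n + 1/2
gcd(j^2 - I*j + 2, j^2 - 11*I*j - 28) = 1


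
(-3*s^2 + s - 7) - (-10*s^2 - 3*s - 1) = 7*s^2 + 4*s - 6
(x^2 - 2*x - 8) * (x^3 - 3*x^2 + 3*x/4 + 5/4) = x^5 - 5*x^4 - 5*x^3/4 + 95*x^2/4 - 17*x/2 - 10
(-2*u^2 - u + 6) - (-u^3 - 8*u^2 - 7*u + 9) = u^3 + 6*u^2 + 6*u - 3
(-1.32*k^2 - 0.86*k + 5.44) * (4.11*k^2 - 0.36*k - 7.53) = -5.4252*k^4 - 3.0594*k^3 + 32.6076*k^2 + 4.5174*k - 40.9632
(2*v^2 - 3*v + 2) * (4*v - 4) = 8*v^3 - 20*v^2 + 20*v - 8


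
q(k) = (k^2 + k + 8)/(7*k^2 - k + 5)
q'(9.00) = 0.00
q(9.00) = 0.17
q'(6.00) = -0.01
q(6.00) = 0.20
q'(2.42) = -0.15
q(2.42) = 0.37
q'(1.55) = -0.40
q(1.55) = 0.59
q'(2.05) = -0.22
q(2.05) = 0.44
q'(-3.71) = 0.03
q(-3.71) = 0.17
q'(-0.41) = 1.23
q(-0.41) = 1.18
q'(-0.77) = 0.88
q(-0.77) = 0.79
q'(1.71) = -0.33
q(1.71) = 0.53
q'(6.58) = -0.01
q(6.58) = 0.19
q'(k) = (1 - 14*k)*(k^2 + k + 8)/(7*k^2 - k + 5)^2 + (2*k + 1)/(7*k^2 - k + 5)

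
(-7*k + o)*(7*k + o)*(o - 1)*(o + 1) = -49*k^2*o^2 + 49*k^2 + o^4 - o^2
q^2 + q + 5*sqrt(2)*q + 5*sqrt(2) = (q + 1)*(q + 5*sqrt(2))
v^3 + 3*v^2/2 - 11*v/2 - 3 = (v - 2)*(v + 1/2)*(v + 3)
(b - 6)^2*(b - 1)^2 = b^4 - 14*b^3 + 61*b^2 - 84*b + 36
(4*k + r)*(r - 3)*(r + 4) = 4*k*r^2 + 4*k*r - 48*k + r^3 + r^2 - 12*r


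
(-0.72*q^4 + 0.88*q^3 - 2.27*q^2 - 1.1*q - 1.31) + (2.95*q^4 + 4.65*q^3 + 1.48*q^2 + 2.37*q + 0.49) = 2.23*q^4 + 5.53*q^3 - 0.79*q^2 + 1.27*q - 0.82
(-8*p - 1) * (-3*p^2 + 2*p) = 24*p^3 - 13*p^2 - 2*p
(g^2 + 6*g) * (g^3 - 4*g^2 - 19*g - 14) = g^5 + 2*g^4 - 43*g^3 - 128*g^2 - 84*g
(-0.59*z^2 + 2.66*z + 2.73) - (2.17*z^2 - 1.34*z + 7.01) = -2.76*z^2 + 4.0*z - 4.28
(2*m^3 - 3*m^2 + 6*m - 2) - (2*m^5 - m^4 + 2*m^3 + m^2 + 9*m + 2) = -2*m^5 + m^4 - 4*m^2 - 3*m - 4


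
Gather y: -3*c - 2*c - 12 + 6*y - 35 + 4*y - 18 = -5*c + 10*y - 65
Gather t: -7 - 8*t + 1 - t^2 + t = -t^2 - 7*t - 6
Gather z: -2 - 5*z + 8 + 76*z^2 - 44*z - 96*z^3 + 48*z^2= -96*z^3 + 124*z^2 - 49*z + 6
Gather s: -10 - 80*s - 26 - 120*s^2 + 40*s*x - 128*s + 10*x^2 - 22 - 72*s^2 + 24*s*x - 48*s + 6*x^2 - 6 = -192*s^2 + s*(64*x - 256) + 16*x^2 - 64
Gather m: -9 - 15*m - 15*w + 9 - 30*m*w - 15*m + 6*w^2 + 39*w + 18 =m*(-30*w - 30) + 6*w^2 + 24*w + 18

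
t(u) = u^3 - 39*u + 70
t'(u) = 3*u^2 - 39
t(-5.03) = 138.91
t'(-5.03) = 36.90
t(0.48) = 51.39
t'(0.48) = -38.31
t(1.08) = 29.14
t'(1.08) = -35.50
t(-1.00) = 108.00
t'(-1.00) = -36.00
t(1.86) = 3.89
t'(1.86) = -28.62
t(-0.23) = 78.96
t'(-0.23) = -38.84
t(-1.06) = 110.15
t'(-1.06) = -35.63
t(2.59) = -13.64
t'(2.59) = -18.88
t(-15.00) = -2720.00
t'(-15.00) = 636.00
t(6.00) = 52.00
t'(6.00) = 69.00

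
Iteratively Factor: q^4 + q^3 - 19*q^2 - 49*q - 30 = (q + 2)*(q^3 - q^2 - 17*q - 15) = (q + 1)*(q + 2)*(q^2 - 2*q - 15) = (q - 5)*(q + 1)*(q + 2)*(q + 3)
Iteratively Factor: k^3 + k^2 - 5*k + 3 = (k - 1)*(k^2 + 2*k - 3) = (k - 1)^2*(k + 3)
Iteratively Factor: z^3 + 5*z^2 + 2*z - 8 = (z + 2)*(z^2 + 3*z - 4) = (z - 1)*(z + 2)*(z + 4)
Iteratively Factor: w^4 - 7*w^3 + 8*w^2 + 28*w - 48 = (w - 2)*(w^3 - 5*w^2 - 2*w + 24) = (w - 3)*(w - 2)*(w^2 - 2*w - 8) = (w - 4)*(w - 3)*(w - 2)*(w + 2)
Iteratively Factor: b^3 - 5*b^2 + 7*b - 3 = (b - 1)*(b^2 - 4*b + 3) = (b - 1)^2*(b - 3)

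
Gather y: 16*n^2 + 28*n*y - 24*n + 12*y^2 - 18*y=16*n^2 - 24*n + 12*y^2 + y*(28*n - 18)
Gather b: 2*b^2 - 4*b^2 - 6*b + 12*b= -2*b^2 + 6*b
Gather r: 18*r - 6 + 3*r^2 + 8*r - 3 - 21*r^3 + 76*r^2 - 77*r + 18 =-21*r^3 + 79*r^2 - 51*r + 9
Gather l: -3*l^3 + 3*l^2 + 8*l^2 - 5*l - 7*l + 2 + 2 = -3*l^3 + 11*l^2 - 12*l + 4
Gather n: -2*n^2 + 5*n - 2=-2*n^2 + 5*n - 2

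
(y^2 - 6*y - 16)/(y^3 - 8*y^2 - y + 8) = (y + 2)/(y^2 - 1)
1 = 1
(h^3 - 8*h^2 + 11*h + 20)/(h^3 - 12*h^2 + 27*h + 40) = (h - 4)/(h - 8)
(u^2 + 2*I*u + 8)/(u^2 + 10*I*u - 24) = (u - 2*I)/(u + 6*I)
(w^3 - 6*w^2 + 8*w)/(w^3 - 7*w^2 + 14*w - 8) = w/(w - 1)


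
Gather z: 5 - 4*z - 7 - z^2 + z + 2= -z^2 - 3*z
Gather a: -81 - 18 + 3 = -96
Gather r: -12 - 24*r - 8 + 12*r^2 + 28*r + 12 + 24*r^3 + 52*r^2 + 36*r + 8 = 24*r^3 + 64*r^2 + 40*r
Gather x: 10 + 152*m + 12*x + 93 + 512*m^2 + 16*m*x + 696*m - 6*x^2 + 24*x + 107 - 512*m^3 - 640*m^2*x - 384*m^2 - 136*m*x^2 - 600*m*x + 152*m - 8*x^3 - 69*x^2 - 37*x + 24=-512*m^3 + 128*m^2 + 1000*m - 8*x^3 + x^2*(-136*m - 75) + x*(-640*m^2 - 584*m - 1) + 234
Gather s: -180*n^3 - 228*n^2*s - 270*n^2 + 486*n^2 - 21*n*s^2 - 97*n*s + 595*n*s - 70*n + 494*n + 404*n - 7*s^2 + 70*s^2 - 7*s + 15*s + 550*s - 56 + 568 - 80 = -180*n^3 + 216*n^2 + 828*n + s^2*(63 - 21*n) + s*(-228*n^2 + 498*n + 558) + 432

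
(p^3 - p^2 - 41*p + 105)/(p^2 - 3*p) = p + 2 - 35/p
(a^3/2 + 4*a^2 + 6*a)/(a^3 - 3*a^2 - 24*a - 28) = a*(a + 6)/(2*(a^2 - 5*a - 14))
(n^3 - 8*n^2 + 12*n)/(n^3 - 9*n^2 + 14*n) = (n - 6)/(n - 7)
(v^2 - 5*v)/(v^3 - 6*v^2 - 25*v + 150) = v/(v^2 - v - 30)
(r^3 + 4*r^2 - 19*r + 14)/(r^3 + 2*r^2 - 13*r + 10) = (r + 7)/(r + 5)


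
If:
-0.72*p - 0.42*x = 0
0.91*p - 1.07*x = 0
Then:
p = 0.00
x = 0.00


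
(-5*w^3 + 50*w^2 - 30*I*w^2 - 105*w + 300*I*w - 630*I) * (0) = 0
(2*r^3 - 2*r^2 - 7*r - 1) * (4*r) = 8*r^4 - 8*r^3 - 28*r^2 - 4*r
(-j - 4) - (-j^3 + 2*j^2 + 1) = j^3 - 2*j^2 - j - 5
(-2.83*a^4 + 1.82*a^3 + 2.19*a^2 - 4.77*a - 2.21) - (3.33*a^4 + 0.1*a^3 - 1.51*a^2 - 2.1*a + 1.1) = -6.16*a^4 + 1.72*a^3 + 3.7*a^2 - 2.67*a - 3.31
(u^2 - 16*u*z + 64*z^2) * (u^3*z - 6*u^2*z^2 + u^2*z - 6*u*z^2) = u^5*z - 22*u^4*z^2 + u^4*z + 160*u^3*z^3 - 22*u^3*z^2 - 384*u^2*z^4 + 160*u^2*z^3 - 384*u*z^4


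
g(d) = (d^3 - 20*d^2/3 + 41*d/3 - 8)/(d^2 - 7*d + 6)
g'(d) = (7 - 2*d)*(d^3 - 20*d^2/3 + 41*d/3 - 8)/(d^2 - 7*d + 6)^2 + (3*d^2 - 40*d/3 + 41/3)/(d^2 - 7*d + 6) = (d^2 - 12*d + 26)/(d^2 - 12*d + 36)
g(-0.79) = -1.93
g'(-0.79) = 0.78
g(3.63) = -0.26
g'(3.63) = -0.78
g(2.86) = 0.01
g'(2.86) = -0.01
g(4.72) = -2.76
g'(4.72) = -5.10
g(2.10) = -0.13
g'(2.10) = 0.34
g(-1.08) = -2.16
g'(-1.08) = 0.80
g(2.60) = -0.01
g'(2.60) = 0.13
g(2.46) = -0.03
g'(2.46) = 0.20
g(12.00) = 14.00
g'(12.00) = 0.72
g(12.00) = 14.00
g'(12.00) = 0.72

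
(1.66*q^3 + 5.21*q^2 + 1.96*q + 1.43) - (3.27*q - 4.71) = 1.66*q^3 + 5.21*q^2 - 1.31*q + 6.14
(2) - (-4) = 6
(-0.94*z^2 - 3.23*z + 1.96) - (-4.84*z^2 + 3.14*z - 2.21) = 3.9*z^2 - 6.37*z + 4.17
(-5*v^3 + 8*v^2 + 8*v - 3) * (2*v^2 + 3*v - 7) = -10*v^5 + v^4 + 75*v^3 - 38*v^2 - 65*v + 21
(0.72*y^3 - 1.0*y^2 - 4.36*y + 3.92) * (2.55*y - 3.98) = 1.836*y^4 - 5.4156*y^3 - 7.138*y^2 + 27.3488*y - 15.6016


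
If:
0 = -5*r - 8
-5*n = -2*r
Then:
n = -16/25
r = -8/5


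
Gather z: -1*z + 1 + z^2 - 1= z^2 - z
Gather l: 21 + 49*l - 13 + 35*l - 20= 84*l - 12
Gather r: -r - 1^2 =-r - 1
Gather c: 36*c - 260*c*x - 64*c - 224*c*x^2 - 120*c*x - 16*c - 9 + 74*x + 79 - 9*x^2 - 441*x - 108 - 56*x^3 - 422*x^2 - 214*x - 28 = c*(-224*x^2 - 380*x - 44) - 56*x^3 - 431*x^2 - 581*x - 66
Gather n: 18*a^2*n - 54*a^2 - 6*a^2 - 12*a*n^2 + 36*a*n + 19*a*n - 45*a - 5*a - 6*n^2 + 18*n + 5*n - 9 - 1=-60*a^2 - 50*a + n^2*(-12*a - 6) + n*(18*a^2 + 55*a + 23) - 10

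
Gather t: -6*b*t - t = t*(-6*b - 1)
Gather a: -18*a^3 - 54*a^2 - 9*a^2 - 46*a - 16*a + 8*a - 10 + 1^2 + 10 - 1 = -18*a^3 - 63*a^2 - 54*a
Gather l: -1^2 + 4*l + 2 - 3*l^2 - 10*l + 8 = -3*l^2 - 6*l + 9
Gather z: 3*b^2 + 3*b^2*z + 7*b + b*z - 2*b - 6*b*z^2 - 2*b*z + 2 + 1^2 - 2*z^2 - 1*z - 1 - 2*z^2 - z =3*b^2 + 5*b + z^2*(-6*b - 4) + z*(3*b^2 - b - 2) + 2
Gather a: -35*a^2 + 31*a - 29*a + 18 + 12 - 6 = -35*a^2 + 2*a + 24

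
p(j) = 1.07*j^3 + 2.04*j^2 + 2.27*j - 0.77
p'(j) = 3.21*j^2 + 4.08*j + 2.27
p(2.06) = 21.92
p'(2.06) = 24.30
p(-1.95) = -5.37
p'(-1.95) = 6.52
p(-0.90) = -1.94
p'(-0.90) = 1.20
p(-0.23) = -1.20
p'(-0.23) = 1.50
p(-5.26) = -111.99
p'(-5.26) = 69.62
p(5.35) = 233.61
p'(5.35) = 115.98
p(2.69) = 40.93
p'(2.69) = 36.47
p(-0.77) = -1.80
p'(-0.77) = 1.03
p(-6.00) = -172.07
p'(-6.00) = 93.35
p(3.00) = 53.29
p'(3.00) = 43.40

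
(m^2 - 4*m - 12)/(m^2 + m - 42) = (m + 2)/(m + 7)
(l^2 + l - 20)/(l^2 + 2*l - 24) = (l + 5)/(l + 6)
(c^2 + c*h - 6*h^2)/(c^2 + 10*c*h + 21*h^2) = (c - 2*h)/(c + 7*h)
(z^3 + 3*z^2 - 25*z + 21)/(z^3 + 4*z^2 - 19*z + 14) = (z - 3)/(z - 2)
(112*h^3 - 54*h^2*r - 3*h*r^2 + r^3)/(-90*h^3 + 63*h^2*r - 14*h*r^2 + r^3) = (-112*h^3 + 54*h^2*r + 3*h*r^2 - r^3)/(90*h^3 - 63*h^2*r + 14*h*r^2 - r^3)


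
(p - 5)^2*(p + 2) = p^3 - 8*p^2 + 5*p + 50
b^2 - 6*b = b*(b - 6)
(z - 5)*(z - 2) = z^2 - 7*z + 10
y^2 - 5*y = y*(y - 5)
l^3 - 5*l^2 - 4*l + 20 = (l - 5)*(l - 2)*(l + 2)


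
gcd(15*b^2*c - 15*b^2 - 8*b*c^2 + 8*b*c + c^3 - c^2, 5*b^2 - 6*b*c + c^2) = 5*b - c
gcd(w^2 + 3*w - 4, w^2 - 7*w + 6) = w - 1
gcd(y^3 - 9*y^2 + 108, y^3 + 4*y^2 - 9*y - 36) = y + 3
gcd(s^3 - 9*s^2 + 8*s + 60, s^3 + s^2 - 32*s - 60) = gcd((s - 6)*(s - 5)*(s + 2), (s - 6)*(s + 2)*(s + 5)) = s^2 - 4*s - 12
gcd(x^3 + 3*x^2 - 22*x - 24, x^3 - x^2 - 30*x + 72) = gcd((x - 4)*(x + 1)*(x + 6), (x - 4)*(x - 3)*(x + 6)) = x^2 + 2*x - 24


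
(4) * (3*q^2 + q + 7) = 12*q^2 + 4*q + 28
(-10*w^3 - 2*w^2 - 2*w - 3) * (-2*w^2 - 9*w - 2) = 20*w^5 + 94*w^4 + 42*w^3 + 28*w^2 + 31*w + 6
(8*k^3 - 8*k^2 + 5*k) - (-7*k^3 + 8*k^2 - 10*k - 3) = 15*k^3 - 16*k^2 + 15*k + 3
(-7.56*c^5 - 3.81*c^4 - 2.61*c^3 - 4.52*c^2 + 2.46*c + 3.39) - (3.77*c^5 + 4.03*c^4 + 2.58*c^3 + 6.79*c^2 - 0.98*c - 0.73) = -11.33*c^5 - 7.84*c^4 - 5.19*c^3 - 11.31*c^2 + 3.44*c + 4.12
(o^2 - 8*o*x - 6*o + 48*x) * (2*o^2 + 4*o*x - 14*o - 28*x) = 2*o^4 - 12*o^3*x - 26*o^3 - 32*o^2*x^2 + 156*o^2*x + 84*o^2 + 416*o*x^2 - 504*o*x - 1344*x^2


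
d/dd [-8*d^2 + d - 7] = 1 - 16*d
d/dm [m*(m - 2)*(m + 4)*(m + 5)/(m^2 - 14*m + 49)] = (2*m^4 - 21*m^3 - 147*m^2 + 12*m + 280)/(m^3 - 21*m^2 + 147*m - 343)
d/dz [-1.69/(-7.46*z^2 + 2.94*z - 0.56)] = (4.9686 - 25.2148*z)/(7.46*z^2 - 2.94*z + 0.56)^2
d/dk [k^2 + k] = 2*k + 1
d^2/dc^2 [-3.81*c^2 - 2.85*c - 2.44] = -7.62000000000000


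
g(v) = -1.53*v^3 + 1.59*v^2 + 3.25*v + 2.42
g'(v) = -4.59*v^2 + 3.18*v + 3.25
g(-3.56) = 80.03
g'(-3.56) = -66.24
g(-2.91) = 44.13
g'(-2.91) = -44.87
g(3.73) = -42.74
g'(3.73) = -48.75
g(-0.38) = 1.50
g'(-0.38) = 1.38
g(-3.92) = 106.27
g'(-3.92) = -79.75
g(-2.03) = 15.17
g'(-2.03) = -22.12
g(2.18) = 1.21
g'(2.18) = -11.63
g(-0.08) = 2.17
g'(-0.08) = 2.97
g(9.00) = -954.91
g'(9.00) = -339.92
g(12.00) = -2373.46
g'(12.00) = -619.55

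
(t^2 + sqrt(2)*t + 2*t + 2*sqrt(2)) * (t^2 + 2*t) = t^4 + sqrt(2)*t^3 + 4*t^3 + 4*t^2 + 4*sqrt(2)*t^2 + 4*sqrt(2)*t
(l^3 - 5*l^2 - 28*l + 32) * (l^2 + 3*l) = l^5 - 2*l^4 - 43*l^3 - 52*l^2 + 96*l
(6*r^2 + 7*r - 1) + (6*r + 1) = 6*r^2 + 13*r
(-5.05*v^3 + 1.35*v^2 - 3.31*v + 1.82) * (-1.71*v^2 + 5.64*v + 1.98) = 8.6355*v^5 - 30.7905*v^4 + 3.2751*v^3 - 19.1076*v^2 + 3.711*v + 3.6036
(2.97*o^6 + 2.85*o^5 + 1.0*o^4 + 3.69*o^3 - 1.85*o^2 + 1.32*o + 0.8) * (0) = 0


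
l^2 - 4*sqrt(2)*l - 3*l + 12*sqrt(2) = (l - 3)*(l - 4*sqrt(2))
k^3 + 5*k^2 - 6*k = k*(k - 1)*(k + 6)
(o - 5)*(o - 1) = o^2 - 6*o + 5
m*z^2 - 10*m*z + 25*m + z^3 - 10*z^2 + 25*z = (m + z)*(z - 5)^2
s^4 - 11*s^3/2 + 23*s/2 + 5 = (s - 5)*(s - 2)*(s + 1/2)*(s + 1)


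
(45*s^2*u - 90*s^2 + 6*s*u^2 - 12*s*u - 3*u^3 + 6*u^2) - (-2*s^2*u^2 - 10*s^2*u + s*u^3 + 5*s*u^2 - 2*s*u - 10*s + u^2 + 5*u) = 2*s^2*u^2 + 55*s^2*u - 90*s^2 - s*u^3 + s*u^2 - 10*s*u + 10*s - 3*u^3 + 5*u^2 - 5*u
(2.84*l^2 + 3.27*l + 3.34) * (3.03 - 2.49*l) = -7.0716*l^3 + 0.462899999999998*l^2 + 1.5915*l + 10.1202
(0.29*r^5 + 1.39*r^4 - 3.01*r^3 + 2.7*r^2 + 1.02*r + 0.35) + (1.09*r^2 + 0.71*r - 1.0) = 0.29*r^5 + 1.39*r^4 - 3.01*r^3 + 3.79*r^2 + 1.73*r - 0.65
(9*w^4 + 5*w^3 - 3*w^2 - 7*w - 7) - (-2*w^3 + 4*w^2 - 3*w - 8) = 9*w^4 + 7*w^3 - 7*w^2 - 4*w + 1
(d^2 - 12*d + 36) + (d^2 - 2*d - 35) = 2*d^2 - 14*d + 1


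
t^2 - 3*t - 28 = (t - 7)*(t + 4)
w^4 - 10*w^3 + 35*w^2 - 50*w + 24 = (w - 4)*(w - 3)*(w - 2)*(w - 1)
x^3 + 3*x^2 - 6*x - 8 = (x - 2)*(x + 1)*(x + 4)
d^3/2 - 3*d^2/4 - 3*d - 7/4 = (d/2 + 1/2)*(d - 7/2)*(d + 1)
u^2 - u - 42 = (u - 7)*(u + 6)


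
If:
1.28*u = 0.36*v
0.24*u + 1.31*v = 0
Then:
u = 0.00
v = 0.00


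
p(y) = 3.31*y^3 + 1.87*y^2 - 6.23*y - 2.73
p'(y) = 9.93*y^2 + 3.74*y - 6.23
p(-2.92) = -51.00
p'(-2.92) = 67.52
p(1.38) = 0.93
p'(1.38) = 17.84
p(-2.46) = -25.36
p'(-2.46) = 44.66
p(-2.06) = -10.90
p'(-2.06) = 28.20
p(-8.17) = -1632.08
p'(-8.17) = 626.03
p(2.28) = 32.02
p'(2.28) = 53.92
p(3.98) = 210.77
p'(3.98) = 165.95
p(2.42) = 40.06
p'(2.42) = 60.97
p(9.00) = 2505.66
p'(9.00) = 831.76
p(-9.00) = -2208.18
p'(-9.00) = 764.44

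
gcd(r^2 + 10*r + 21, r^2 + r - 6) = r + 3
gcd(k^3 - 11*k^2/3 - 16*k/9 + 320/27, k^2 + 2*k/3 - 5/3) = k + 5/3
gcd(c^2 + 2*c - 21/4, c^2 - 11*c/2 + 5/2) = 1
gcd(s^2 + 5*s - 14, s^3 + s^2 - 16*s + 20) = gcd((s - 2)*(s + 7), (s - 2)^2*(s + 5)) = s - 2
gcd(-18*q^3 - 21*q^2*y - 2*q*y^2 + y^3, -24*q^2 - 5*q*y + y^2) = 3*q + y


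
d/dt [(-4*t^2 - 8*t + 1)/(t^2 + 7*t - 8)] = (-20*t^2 + 62*t + 57)/(t^4 + 14*t^3 + 33*t^2 - 112*t + 64)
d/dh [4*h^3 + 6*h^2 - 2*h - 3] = 12*h^2 + 12*h - 2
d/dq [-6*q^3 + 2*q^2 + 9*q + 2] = -18*q^2 + 4*q + 9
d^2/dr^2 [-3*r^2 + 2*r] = -6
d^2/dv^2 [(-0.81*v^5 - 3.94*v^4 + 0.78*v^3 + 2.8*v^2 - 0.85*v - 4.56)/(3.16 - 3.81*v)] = (141.096492*v^5 + 50.5983239999999*v^4 - 619.85478*v^3 + 528.464496*v^2 - 46.732608*v + 96.934792)/(55.306341*v^3 - 137.612628*v^2 + 114.135408*v - 31.554496)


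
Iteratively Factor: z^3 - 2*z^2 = (z)*(z^2 - 2*z) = z^2*(z - 2)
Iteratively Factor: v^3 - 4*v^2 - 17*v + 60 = (v + 4)*(v^2 - 8*v + 15) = (v - 5)*(v + 4)*(v - 3)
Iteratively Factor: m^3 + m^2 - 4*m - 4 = (m - 2)*(m^2 + 3*m + 2) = (m - 2)*(m + 2)*(m + 1)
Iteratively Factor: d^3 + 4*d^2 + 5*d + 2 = (d + 1)*(d^2 + 3*d + 2) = (d + 1)^2*(d + 2)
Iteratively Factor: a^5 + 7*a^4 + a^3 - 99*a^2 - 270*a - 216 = (a - 4)*(a^4 + 11*a^3 + 45*a^2 + 81*a + 54) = (a - 4)*(a + 3)*(a^3 + 8*a^2 + 21*a + 18) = (a - 4)*(a + 3)^2*(a^2 + 5*a + 6) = (a - 4)*(a + 3)^3*(a + 2)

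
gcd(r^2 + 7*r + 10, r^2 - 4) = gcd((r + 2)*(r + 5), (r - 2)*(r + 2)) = r + 2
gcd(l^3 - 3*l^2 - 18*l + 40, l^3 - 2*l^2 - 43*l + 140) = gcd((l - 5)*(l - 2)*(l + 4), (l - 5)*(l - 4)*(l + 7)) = l - 5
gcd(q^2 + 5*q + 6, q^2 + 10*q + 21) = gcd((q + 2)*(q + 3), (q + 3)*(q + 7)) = q + 3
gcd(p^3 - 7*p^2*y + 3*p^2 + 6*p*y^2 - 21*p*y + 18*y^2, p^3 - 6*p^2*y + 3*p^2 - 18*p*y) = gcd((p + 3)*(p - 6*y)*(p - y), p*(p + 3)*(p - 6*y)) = -p^2 + 6*p*y - 3*p + 18*y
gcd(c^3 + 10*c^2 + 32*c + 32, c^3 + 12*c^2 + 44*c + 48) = c^2 + 6*c + 8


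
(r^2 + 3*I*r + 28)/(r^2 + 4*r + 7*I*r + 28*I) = (r - 4*I)/(r + 4)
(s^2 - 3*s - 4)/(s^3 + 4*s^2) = (s^2 - 3*s - 4)/(s^2*(s + 4))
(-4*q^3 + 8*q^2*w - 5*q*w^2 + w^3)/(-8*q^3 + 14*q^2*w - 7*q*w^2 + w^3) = (2*q - w)/(4*q - w)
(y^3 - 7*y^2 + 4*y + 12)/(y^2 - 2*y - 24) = (y^2 - y - 2)/(y + 4)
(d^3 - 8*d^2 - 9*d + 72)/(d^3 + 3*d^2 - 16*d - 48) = (d^2 - 11*d + 24)/(d^2 - 16)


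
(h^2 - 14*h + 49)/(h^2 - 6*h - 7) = (h - 7)/(h + 1)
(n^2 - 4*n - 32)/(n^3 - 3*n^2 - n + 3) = (n^2 - 4*n - 32)/(n^3 - 3*n^2 - n + 3)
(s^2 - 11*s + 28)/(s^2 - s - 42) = (s - 4)/(s + 6)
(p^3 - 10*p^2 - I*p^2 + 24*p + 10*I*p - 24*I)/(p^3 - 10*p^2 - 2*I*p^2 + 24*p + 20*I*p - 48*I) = (p - I)/(p - 2*I)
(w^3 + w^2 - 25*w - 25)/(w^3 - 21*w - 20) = (w + 5)/(w + 4)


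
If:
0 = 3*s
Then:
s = 0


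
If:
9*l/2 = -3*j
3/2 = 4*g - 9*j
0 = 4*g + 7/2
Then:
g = -7/8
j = -5/9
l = 10/27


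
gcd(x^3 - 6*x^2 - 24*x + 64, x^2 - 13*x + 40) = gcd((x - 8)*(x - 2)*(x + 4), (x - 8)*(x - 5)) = x - 8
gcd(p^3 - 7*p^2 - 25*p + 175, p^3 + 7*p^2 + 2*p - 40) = p + 5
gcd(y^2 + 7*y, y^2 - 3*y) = y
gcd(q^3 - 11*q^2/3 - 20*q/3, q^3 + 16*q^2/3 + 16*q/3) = q^2 + 4*q/3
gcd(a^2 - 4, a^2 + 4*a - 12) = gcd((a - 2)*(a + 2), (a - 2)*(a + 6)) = a - 2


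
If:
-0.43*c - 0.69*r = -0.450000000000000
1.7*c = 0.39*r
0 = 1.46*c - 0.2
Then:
No Solution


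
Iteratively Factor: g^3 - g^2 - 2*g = (g)*(g^2 - g - 2) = g*(g + 1)*(g - 2)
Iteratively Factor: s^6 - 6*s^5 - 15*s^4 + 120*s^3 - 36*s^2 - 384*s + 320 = (s - 2)*(s^5 - 4*s^4 - 23*s^3 + 74*s^2 + 112*s - 160) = (s - 2)*(s + 2)*(s^4 - 6*s^3 - 11*s^2 + 96*s - 80) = (s - 2)*(s - 1)*(s + 2)*(s^3 - 5*s^2 - 16*s + 80) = (s - 4)*(s - 2)*(s - 1)*(s + 2)*(s^2 - s - 20) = (s - 4)*(s - 2)*(s - 1)*(s + 2)*(s + 4)*(s - 5)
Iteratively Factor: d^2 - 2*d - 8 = (d - 4)*(d + 2)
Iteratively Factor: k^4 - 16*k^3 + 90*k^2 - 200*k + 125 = (k - 5)*(k^3 - 11*k^2 + 35*k - 25) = (k - 5)^2*(k^2 - 6*k + 5) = (k - 5)^2*(k - 1)*(k - 5)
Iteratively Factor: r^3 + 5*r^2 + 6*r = (r + 2)*(r^2 + 3*r) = r*(r + 2)*(r + 3)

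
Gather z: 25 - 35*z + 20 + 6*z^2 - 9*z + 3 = 6*z^2 - 44*z + 48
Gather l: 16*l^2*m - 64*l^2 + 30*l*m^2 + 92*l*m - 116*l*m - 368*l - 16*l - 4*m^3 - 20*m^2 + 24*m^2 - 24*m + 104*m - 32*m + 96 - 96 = l^2*(16*m - 64) + l*(30*m^2 - 24*m - 384) - 4*m^3 + 4*m^2 + 48*m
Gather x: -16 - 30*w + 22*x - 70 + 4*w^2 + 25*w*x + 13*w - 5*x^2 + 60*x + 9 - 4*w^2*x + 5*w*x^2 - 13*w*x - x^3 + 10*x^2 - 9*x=4*w^2 - 17*w - x^3 + x^2*(5*w + 5) + x*(-4*w^2 + 12*w + 73) - 77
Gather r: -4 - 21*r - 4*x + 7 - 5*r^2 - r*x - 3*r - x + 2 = -5*r^2 + r*(-x - 24) - 5*x + 5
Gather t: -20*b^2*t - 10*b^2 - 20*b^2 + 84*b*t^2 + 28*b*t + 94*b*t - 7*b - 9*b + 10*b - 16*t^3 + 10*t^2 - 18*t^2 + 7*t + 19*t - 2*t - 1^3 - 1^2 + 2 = -30*b^2 - 6*b - 16*t^3 + t^2*(84*b - 8) + t*(-20*b^2 + 122*b + 24)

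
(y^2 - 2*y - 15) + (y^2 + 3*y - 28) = 2*y^2 + y - 43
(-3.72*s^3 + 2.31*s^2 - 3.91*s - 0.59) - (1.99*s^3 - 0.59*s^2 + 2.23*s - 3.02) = -5.71*s^3 + 2.9*s^2 - 6.14*s + 2.43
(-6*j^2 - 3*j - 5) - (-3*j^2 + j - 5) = -3*j^2 - 4*j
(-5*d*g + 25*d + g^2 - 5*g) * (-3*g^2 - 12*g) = 15*d*g^3 - 15*d*g^2 - 300*d*g - 3*g^4 + 3*g^3 + 60*g^2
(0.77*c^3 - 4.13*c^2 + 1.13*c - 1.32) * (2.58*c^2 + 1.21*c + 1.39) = 1.9866*c^5 - 9.7237*c^4 - 1.0116*c^3 - 7.779*c^2 - 0.0265000000000002*c - 1.8348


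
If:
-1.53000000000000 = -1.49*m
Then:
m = 1.03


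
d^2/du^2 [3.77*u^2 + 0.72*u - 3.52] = 7.54000000000000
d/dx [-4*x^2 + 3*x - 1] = 3 - 8*x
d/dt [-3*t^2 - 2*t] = -6*t - 2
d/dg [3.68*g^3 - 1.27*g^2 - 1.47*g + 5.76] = 11.04*g^2 - 2.54*g - 1.47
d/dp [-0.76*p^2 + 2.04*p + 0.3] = 2.04 - 1.52*p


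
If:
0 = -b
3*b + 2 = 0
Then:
No Solution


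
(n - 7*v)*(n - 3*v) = n^2 - 10*n*v + 21*v^2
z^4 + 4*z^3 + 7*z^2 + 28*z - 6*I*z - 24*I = (z + 4)*(z - 2*I)*(z - I)*(z + 3*I)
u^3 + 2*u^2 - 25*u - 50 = (u - 5)*(u + 2)*(u + 5)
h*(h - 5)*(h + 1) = h^3 - 4*h^2 - 5*h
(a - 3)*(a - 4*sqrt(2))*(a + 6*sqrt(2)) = a^3 - 3*a^2 + 2*sqrt(2)*a^2 - 48*a - 6*sqrt(2)*a + 144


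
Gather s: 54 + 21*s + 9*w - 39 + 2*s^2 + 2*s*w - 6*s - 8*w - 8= 2*s^2 + s*(2*w + 15) + w + 7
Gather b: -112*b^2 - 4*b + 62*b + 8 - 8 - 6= -112*b^2 + 58*b - 6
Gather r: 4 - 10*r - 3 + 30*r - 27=20*r - 26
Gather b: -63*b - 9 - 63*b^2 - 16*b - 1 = -63*b^2 - 79*b - 10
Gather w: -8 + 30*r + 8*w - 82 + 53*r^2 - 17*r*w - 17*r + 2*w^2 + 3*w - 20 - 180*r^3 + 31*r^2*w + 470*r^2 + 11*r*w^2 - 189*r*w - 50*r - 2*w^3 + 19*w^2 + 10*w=-180*r^3 + 523*r^2 - 37*r - 2*w^3 + w^2*(11*r + 21) + w*(31*r^2 - 206*r + 21) - 110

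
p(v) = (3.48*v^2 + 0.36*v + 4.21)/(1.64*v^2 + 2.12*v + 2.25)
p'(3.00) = 0.11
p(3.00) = 1.57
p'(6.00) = 0.05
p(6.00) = 1.78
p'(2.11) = 0.13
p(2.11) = 1.46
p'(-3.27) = 0.35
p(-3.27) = 3.13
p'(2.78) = 0.11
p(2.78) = 1.54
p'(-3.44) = 0.32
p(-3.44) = 3.07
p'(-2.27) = 0.65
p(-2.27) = 3.62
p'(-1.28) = 0.13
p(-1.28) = 4.25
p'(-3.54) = 0.30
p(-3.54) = 3.04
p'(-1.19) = -0.17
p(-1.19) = 4.25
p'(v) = (-3.28*v - 2.12)*(3.48*v^2 + 0.36*v + 4.21)/(1.64*v^2 + 2.12*v + 2.25)^2 + (6.96*v + 0.36)/(1.64*v^2 + 2.12*v + 2.25) = (6.7872*v^2 + 1.8512*v - 8.1152)/(2.6896*v^4 + 6.9536*v^3 + 11.8744*v^2 + 9.54*v + 5.0625)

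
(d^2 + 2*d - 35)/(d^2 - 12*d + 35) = (d + 7)/(d - 7)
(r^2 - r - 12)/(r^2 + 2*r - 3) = (r - 4)/(r - 1)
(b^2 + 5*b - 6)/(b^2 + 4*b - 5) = (b + 6)/(b + 5)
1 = 1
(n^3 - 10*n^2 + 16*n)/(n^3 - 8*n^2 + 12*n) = (n - 8)/(n - 6)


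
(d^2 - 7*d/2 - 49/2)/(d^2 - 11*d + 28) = (d + 7/2)/(d - 4)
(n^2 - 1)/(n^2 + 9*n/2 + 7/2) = 2*(n - 1)/(2*n + 7)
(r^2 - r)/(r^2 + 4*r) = (r - 1)/(r + 4)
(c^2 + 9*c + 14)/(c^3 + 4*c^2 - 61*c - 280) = (c + 2)/(c^2 - 3*c - 40)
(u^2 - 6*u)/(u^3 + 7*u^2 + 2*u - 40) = u*(u - 6)/(u^3 + 7*u^2 + 2*u - 40)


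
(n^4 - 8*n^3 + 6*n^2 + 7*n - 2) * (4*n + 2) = 4*n^5 - 30*n^4 + 8*n^3 + 40*n^2 + 6*n - 4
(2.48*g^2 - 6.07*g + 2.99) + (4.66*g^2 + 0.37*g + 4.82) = 7.14*g^2 - 5.7*g + 7.81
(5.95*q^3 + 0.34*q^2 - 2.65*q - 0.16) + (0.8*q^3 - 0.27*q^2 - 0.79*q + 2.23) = 6.75*q^3 + 0.07*q^2 - 3.44*q + 2.07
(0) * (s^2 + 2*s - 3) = 0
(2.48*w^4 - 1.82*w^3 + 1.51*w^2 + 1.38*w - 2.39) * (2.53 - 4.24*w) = -10.5152*w^5 + 13.9912*w^4 - 11.007*w^3 - 2.0309*w^2 + 13.625*w - 6.0467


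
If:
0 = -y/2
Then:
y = 0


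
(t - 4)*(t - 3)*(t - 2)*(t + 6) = t^4 - 3*t^3 - 28*t^2 + 132*t - 144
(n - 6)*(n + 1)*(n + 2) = n^3 - 3*n^2 - 16*n - 12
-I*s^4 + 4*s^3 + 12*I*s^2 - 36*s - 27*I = (s - 3)*(s + 3)*(s + 3*I)*(-I*s + 1)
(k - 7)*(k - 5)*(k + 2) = k^3 - 10*k^2 + 11*k + 70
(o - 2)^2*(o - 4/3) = o^3 - 16*o^2/3 + 28*o/3 - 16/3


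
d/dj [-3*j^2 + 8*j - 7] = 8 - 6*j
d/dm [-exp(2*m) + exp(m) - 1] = (1 - 2*exp(m))*exp(m)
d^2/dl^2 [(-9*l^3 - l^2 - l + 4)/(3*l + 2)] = 2*(-81*l^3 - 162*l^2 - 108*l + 38)/(27*l^3 + 54*l^2 + 36*l + 8)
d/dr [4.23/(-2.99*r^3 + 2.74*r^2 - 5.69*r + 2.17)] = (37.9431*r^2 - 23.1804*r + 24.0687)/(2.99*r^3 - 2.74*r^2 + 5.69*r - 2.17)^2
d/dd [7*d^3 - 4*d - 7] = 21*d^2 - 4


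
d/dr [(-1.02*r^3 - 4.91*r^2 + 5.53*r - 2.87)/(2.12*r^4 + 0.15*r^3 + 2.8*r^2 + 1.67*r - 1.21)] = (2.1624*r^6 + 20.8184*r^5 - 37.2903*r^4 + 19.2718*r^3 - 18.6896*r^2 + 27.9542*r - 1.8984)/(4.4944*r^8 + 0.636*r^7 + 11.8945*r^6 + 7.9208*r^5 + 3.2106*r^4 + 8.989*r^3 - 3.9871*r^2 - 4.0414*r + 1.4641)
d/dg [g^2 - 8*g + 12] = 2*g - 8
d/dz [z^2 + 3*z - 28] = 2*z + 3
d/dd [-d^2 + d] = 1 - 2*d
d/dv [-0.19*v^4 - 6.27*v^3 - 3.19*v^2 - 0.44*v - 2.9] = -0.76*v^3 - 18.81*v^2 - 6.38*v - 0.44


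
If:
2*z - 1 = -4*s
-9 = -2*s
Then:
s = 9/2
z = -17/2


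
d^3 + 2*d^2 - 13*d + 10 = (d - 2)*(d - 1)*(d + 5)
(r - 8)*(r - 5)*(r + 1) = r^3 - 12*r^2 + 27*r + 40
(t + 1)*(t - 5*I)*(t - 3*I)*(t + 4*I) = t^4 + t^3 - 4*I*t^3 + 17*t^2 - 4*I*t^2 + 17*t - 60*I*t - 60*I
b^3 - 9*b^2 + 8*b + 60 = (b - 6)*(b - 5)*(b + 2)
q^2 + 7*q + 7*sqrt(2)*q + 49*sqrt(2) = (q + 7)*(q + 7*sqrt(2))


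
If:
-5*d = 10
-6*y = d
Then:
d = -2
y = 1/3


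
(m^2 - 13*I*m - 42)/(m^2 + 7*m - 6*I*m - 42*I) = (m - 7*I)/(m + 7)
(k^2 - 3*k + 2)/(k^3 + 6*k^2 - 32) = (k - 1)/(k^2 + 8*k + 16)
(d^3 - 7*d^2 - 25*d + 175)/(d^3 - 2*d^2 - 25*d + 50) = (d - 7)/(d - 2)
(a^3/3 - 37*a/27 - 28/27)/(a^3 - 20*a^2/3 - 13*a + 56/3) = (9*a^3 - 37*a - 28)/(9*(3*a^3 - 20*a^2 - 39*a + 56))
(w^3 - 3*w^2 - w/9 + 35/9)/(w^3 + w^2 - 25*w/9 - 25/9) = (3*w - 7)/(3*w + 5)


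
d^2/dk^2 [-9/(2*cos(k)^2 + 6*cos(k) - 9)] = 18*(8*sin(k)^4 - 58*sin(k)^2 + 9*cos(k)/2 + 9*cos(3*k)/2 - 4)/(-2*sin(k)^2 + 6*cos(k) - 7)^3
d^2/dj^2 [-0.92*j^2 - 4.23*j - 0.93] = -1.84000000000000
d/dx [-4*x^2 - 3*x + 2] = -8*x - 3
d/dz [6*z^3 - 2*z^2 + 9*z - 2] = 18*z^2 - 4*z + 9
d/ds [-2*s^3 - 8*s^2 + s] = -6*s^2 - 16*s + 1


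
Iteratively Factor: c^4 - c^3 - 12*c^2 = (c - 4)*(c^3 + 3*c^2) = c*(c - 4)*(c^2 + 3*c) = c^2*(c - 4)*(c + 3)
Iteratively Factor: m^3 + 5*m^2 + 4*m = (m)*(m^2 + 5*m + 4) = m*(m + 4)*(m + 1)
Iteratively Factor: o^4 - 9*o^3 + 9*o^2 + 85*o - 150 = (o - 5)*(o^3 - 4*o^2 - 11*o + 30) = (o - 5)^2*(o^2 + o - 6) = (o - 5)^2*(o - 2)*(o + 3)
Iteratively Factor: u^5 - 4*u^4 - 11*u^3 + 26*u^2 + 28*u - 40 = (u - 2)*(u^4 - 2*u^3 - 15*u^2 - 4*u + 20) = (u - 5)*(u - 2)*(u^3 + 3*u^2 - 4) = (u - 5)*(u - 2)*(u + 2)*(u^2 + u - 2) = (u - 5)*(u - 2)*(u - 1)*(u + 2)*(u + 2)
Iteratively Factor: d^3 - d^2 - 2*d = (d - 2)*(d^2 + d) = d*(d - 2)*(d + 1)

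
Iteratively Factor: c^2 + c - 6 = (c + 3)*(c - 2)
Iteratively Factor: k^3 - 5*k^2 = (k)*(k^2 - 5*k) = k^2*(k - 5)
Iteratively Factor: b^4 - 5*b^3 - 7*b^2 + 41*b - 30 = (b - 1)*(b^3 - 4*b^2 - 11*b + 30) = (b - 2)*(b - 1)*(b^2 - 2*b - 15) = (b - 2)*(b - 1)*(b + 3)*(b - 5)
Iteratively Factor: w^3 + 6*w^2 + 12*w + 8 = (w + 2)*(w^2 + 4*w + 4) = (w + 2)^2*(w + 2)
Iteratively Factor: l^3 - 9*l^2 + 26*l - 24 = (l - 2)*(l^2 - 7*l + 12) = (l - 4)*(l - 2)*(l - 3)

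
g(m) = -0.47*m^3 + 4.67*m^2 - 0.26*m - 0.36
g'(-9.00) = -198.53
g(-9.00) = 722.88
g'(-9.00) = -198.53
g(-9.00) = 722.88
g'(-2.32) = -29.52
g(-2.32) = 31.25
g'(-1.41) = -16.23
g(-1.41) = 10.61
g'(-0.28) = -2.99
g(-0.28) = 0.09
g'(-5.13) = -85.28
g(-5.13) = 187.33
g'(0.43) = 3.50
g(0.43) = 0.35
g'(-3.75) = -55.11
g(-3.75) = 91.07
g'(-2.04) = -25.18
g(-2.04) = 23.60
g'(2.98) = 15.05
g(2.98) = 27.90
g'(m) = -1.41*m^2 + 9.34*m - 0.26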